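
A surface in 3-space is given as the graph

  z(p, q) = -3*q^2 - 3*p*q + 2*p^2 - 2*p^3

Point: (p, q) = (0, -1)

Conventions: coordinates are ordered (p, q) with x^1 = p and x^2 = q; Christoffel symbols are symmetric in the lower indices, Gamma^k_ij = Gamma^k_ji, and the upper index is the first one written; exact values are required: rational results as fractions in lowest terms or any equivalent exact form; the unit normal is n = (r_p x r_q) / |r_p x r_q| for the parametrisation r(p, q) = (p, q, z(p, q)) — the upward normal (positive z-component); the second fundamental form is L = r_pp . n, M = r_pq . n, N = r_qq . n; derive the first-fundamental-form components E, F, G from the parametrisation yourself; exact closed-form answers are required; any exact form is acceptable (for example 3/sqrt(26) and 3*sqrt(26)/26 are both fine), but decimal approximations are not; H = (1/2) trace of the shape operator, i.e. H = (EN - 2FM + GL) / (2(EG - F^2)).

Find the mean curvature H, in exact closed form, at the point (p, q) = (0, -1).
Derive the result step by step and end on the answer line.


z_p = 3, z_q = 6, z_pp = 4, z_pq = -3, z_qq = -6
E = 10, F = 18, G = 37; answer radicand W^2 = 46
unnormalised second-form numerators: l = 4, m = -3, n = -6; L = l/sqrt(46), and similarly M = m/sqrt(W^2), N = n/sqrt(W^2)
H = (E*n - 2*F*m + G*l) / (2*(EG - F^2)*sqrt(W^2)); E*n - 2*F*m + G*l = 196, EG - F^2 = 46, so H = (49/23)/sqrt(46)

Answer: H = 49*sqrt(46)/1058


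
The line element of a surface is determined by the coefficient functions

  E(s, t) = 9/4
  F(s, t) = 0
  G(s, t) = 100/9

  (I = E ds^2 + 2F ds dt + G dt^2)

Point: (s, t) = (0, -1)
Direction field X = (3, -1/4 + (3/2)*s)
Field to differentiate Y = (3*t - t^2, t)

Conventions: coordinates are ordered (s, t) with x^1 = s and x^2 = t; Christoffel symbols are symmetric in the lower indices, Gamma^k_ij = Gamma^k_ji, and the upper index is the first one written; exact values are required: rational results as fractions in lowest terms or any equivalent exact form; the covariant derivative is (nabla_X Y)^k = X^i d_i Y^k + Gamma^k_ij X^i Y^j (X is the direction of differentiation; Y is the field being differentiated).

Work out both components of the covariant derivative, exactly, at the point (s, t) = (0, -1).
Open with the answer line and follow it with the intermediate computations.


Answer: (nabla_X Y)^s = -5/4, (nabla_X Y)^t = -1/4

E = 9/4, F = 0, G = 100/9 at the point
E_s = 0, E_t = 0, F_s = 0, F_t = 0, G_s = 0, G_t = 0
EG - F^2 = 25;  g^inv = (1/25) * [[100/9, 0], [0, 9/4]]
first-kind symbols [ij,l] = (1/2)(d_i g_jl + d_j g_il - d_l g_ij): [ss,s] = E_s/2 = 0, [ss,t] = F_s - E_t/2 = 0, [st,s] = E_t/2 = 0, [st,t] = G_s/2 = 0, [tt,s] = F_t - G_s/2 = 0, [tt,t] = G_t/2 = 0
Gamma^s_ij = (G*[ij,s] - F*[ij,t])/(EG - F^2), Gamma^t_ij = (E*[ij,t] - F*[ij,s])/(EG - F^2)
Gamma_sss = 0, Gamma_sst = 0, Gamma_stt = 0, Gamma_tss = 0, Gamma_tst = 0, Gamma_ttt = 0
X = (3, -1/4), Y = (-4, -1) at the point


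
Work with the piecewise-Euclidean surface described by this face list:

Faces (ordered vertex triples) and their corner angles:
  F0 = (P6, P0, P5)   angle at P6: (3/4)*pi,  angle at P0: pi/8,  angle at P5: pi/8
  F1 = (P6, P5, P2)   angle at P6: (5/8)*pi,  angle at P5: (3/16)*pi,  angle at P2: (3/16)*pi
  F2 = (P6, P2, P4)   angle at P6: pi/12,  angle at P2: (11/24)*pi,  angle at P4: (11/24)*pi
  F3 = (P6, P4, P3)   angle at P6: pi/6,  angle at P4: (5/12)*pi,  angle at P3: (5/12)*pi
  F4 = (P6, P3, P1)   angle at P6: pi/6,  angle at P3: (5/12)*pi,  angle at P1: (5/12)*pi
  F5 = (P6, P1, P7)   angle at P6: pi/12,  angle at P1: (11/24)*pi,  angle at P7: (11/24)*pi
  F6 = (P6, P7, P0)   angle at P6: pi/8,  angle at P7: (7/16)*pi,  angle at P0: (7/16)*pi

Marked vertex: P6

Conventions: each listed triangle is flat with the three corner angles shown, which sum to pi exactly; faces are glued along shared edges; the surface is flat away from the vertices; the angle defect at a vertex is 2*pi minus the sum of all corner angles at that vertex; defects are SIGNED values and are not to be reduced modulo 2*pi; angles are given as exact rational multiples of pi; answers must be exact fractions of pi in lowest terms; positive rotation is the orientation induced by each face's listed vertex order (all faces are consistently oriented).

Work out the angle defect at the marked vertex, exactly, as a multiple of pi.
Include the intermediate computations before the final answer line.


Sum of corner angles at P6: 2*pi
defect = 2*pi - 2*pi

Answer: defect(P6) = 0


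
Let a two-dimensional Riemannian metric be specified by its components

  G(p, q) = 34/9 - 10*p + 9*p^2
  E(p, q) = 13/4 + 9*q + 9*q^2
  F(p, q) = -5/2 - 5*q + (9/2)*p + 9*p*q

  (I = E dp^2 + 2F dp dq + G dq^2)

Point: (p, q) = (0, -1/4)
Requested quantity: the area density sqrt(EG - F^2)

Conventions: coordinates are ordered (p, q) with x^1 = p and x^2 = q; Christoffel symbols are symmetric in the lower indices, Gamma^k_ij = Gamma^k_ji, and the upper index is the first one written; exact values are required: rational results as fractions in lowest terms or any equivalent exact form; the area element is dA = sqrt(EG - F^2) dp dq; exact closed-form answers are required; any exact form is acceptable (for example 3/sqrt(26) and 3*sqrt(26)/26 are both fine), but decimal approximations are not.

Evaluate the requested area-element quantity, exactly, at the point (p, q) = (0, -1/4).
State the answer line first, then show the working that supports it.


Answer: sqrt(EG - F^2) = 25/12

E = 25/16, F = -5/4, G = 34/9; EG - F^2 = 625/144


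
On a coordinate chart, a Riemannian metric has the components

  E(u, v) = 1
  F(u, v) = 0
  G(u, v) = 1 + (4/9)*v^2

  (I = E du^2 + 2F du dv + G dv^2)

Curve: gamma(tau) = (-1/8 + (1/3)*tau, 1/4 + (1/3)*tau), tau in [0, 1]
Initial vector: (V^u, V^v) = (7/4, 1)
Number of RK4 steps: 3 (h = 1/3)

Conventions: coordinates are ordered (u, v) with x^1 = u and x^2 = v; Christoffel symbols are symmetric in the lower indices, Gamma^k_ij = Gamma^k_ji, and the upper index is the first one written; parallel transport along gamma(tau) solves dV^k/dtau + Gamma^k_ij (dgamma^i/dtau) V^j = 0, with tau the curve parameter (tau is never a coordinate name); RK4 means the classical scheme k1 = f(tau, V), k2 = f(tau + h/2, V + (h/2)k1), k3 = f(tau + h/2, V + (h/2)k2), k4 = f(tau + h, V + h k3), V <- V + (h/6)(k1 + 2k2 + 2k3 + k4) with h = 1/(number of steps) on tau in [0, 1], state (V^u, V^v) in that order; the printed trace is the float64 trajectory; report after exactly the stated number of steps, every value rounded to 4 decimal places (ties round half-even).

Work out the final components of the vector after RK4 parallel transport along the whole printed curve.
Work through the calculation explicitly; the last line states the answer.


gamma'(tau) = (1/3, 1/3); f(tau, V)^k = -Gamma^k_ij(gamma(tau)) gamma'^i(tau) V^j; h = 1/3; intermediate values shown to 6 dp
curve data and Christoffel symbols at the stage parameters:
  tau = 0.000000: gamma = (-0.125000, 0.250000), gamma' = (0.333333, 0.333333); Gamma_uuu = 0.000000, Gamma_uuv = 0.000000, Gamma_uvv = 0.000000, Gamma_vuu = 0.000000, Gamma_vuv = 0.000000, Gamma_vvv = 0.108108
  tau = 0.166667: gamma = (-0.069444, 0.305556), gamma' = (0.333333, 0.333333); Gamma_uuu = 0.000000, Gamma_uuv = 0.000000, Gamma_uvv = 0.000000, Gamma_vuu = 0.000000, Gamma_vuv = 0.000000, Gamma_vvv = 0.130392
  tau = 0.333333: gamma = (-0.013889, 0.361111), gamma' = (0.333333, 0.333333); Gamma_uuu = 0.000000, Gamma_uuv = 0.000000, Gamma_uvv = 0.000000, Gamma_vuu = 0.000000, Gamma_vuv = 0.000000, Gamma_vvv = 0.151702
  tau = 0.500000: gamma = (0.041667, 0.416667), gamma' = (0.333333, 0.333333); Gamma_uuu = 0.000000, Gamma_uuv = 0.000000, Gamma_uvv = 0.000000, Gamma_vuu = 0.000000, Gamma_vuv = 0.000000, Gamma_vvv = 0.171920
  tau = 0.666667: gamma = (0.097222, 0.472222), gamma' = (0.333333, 0.333333); Gamma_uuu = 0.000000, Gamma_uuv = 0.000000, Gamma_uvv = 0.000000, Gamma_vuu = 0.000000, Gamma_vuv = 0.000000, Gamma_vvv = 0.190952
  tau = 0.833333: gamma = (0.152778, 0.527778), gamma' = (0.333333, 0.333333); Gamma_uuu = 0.000000, Gamma_uuv = 0.000000, Gamma_uvv = 0.000000, Gamma_vuu = 0.000000, Gamma_vuv = 0.000000, Gamma_vvv = 0.208727
  tau = 1.000000: gamma = (0.208333, 0.583333), gamma' = (0.333333, 0.333333); Gamma_uuu = 0.000000, Gamma_uuv = 0.000000, Gamma_uvv = 0.000000, Gamma_vuu = 0.000000, Gamma_vuv = 0.000000, Gamma_vvv = 0.225201
step 0: V^u = 1.7500, V^v = 1.0000
step 1: k1 = (0.000000, -0.036036), k2 = (0.000000, -0.043203), k3 = (0.000000, -0.043151), k4 = (0.000000, -0.049840); V <- V + (h/6)(k1 + 2k2 + 2k3 + k4): V^u = 1.7500, V^v = 0.9856
step 2: k1 = (0.000000, -0.049841), k2 = (0.000000, -0.056007), k3 = (0.000000, -0.055948), k4 = (0.000000, -0.061549); V <- V + (h/6)(k1 + 2k2 + 2k3 + k4): V^u = 1.7500, V^v = 0.9670
step 3: k1 = (0.000000, -0.061550), k2 = (0.000000, -0.066567), k3 = (0.000000, -0.066508), k4 = (0.000000, -0.070926); V <- V + (h/6)(k1 + 2k2 + 2k3 + k4): V^u = 1.7500, V^v = 0.9449

Answer: V^u = 1.7500, V^v = 0.9449


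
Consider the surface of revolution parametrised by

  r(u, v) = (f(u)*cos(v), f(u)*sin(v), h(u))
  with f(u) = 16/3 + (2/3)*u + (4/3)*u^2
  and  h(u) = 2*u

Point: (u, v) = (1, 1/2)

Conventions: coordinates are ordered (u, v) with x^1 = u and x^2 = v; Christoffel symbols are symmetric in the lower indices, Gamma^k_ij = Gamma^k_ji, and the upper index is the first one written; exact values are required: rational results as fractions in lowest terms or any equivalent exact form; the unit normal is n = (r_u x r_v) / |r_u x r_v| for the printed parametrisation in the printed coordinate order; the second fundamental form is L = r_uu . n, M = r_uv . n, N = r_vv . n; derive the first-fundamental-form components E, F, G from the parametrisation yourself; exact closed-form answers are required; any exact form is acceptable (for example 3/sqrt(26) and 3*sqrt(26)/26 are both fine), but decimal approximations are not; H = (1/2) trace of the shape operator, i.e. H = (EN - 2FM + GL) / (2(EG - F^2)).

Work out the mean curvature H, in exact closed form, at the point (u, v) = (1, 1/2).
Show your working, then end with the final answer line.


f = 22/3, f' = 10/3, f'' = 8/3, h' = 2, h'' = 0
E = 136/9, F = 0, G = 484/9; answer radicand W^2 = 136/9
unnormalised second-form numerators: l = -16/3, m = 0, n = 44/3; L = l/sqrt(136/9), and similarly M = m/sqrt(W^2), N = n/sqrt(W^2)
H = (E*n - 2*F*m + G*l) / (2*(EG - F^2)*sqrt(W^2)); E*n - 2*F*m + G*l = -1760/27, EG - F^2 = 65824/81, so H = (-15/374)/sqrt(136/9)

Answer: H = -45*sqrt(34)/25432


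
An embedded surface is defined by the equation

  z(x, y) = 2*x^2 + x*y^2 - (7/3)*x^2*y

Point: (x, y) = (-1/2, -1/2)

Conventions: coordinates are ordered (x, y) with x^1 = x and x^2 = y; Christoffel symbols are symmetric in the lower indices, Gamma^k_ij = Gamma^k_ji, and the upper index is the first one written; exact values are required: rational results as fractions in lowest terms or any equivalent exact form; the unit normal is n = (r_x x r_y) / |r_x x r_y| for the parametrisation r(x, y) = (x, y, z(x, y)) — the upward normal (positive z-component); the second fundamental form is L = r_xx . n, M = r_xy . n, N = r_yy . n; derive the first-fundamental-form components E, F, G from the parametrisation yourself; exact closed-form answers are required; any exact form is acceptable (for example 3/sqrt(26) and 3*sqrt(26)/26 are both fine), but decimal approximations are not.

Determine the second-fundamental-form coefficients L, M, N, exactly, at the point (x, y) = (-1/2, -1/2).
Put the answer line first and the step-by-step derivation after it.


Answer: L = 38*sqrt(1370)/685, M = 8*sqrt(1370)/685, N = -6*sqrt(1370)/685

z_x = -35/12, z_y = -1/12, z_xx = 19/3, z_xy = 4/3, z_yy = -1
E = 1369/144, F = 35/144, G = 145/144; answer radicand W^2 = 685/72
unnormalised second-form numerators: l = 19/3, m = 4/3, n = -1; L = l/sqrt(685/72), and similarly M = m/sqrt(W^2), N = n/sqrt(W^2)


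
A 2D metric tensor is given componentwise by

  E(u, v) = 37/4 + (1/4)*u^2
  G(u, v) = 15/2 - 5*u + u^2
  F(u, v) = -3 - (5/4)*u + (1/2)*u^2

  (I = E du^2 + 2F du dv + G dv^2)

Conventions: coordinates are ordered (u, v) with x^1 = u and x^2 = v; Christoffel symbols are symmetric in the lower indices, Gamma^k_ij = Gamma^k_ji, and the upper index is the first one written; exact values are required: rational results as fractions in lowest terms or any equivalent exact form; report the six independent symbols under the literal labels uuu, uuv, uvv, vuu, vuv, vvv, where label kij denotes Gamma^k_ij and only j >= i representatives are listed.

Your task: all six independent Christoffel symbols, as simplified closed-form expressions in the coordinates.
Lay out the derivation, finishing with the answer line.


E = 37/4 + (1/4)*u^2; F = -3 - (5/4)*u + (1/2)*u^2; G = 15/2 - 5*u + u^2
Gamma^k_ij = (1/2) g^{kl} (d_i g_jl + d_j g_il - d_l g_ij), with g^inv = (1/(EG-F^2)) [[G, -F], [-F, E]]
first partials: E_u = (1/2)*u, E_v = 0, F_u = -5/4 + u, F_v = 0, G_u = -5 + 2*u, G_v = 0
D = EG - F^2 = 483/8 - (215/4)*u + (201/16)*u^2
expanded: Gamma^u_uu = (G E_u - 2F F_u + F E_v)/(2D), Gamma^u_uv = (G E_v - F G_u)/(2D), Gamma^u_vv = (2G F_v - G G_u - F G_v)/(2D), Gamma^v_uu = (2E F_u - E E_v - F E_u)/(2D), Gamma^v_uv = (E G_u - F E_v)/(2D), Gamma^v_vv = (E G_v - 2F F_v + F G_u)/(2D); substitute and cancel common factors

Answer: Gamma_uuu = (-4*u^3 + 10*u^2 + 53*u - 60)/(201*u^2 - 860*u + 966), Gamma_uuv = (-8*u^3 + 40*u^2 - 2*u - 120)/(201*u^2 - 860*u + 966), Gamma_uvv = (-16*u^3 + 120*u^2 - 320*u + 300)/(201*u^2 - 860*u + 966), Gamma_vuu = (2*u^3 + 160*u - 185)/(201*u^2 - 860*u + 966), Gamma_vuv = (4*u^3 - 10*u^2 + 148*u - 370)/(201*u^2 - 860*u + 966), Gamma_vvv = (8*u^3 - 40*u^2 + 2*u + 120)/(201*u^2 - 860*u + 966)


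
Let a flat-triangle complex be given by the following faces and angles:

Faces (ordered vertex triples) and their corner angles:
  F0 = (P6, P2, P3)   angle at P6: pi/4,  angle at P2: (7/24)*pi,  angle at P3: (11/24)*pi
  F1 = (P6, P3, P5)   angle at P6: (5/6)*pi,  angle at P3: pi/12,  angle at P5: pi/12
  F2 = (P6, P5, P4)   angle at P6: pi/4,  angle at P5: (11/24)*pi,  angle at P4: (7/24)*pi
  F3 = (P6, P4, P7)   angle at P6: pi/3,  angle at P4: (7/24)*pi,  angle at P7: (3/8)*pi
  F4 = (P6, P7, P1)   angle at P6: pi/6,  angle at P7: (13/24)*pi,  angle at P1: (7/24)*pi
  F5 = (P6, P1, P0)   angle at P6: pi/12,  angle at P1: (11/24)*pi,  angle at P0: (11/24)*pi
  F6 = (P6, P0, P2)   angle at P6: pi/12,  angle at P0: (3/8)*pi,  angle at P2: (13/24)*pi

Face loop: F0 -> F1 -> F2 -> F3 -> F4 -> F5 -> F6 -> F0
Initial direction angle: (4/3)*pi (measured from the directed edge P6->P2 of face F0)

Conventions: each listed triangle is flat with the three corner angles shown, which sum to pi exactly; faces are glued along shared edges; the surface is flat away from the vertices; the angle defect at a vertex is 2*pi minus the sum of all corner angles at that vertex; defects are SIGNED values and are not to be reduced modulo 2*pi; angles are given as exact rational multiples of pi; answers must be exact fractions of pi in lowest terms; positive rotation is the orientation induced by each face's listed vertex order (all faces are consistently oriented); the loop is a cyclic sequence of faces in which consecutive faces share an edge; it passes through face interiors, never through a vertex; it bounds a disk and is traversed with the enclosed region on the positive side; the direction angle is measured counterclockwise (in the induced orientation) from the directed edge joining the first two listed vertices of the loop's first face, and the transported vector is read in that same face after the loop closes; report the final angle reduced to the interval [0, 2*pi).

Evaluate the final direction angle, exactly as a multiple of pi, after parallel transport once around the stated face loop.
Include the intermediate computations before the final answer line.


enclosed vertex P6: corner angles sum to 2*pi, defect = 2*pi - 2*pi = 0
summing the enclosed defects onto the initial angle, mod 2*pi in the induced orientation:
final angle = (4/3)*pi + 0 = (4/3)*pi (mod 2*pi)

Answer: final direction angle = (4/3)*pi


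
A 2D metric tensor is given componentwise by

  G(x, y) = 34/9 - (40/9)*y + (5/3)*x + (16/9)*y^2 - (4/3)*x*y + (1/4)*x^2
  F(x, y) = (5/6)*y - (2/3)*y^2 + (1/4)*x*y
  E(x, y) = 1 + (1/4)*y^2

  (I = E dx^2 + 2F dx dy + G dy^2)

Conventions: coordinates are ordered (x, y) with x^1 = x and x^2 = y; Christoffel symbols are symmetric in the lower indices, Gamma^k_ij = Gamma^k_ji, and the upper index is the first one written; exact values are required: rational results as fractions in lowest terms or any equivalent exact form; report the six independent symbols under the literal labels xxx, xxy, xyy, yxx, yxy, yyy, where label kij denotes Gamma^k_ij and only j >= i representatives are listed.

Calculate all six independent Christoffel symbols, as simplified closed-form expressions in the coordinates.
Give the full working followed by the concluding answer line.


E = 1 + (1/4)*y^2; F = (5/6)*y - (2/3)*y^2 + (1/4)*x*y; G = 34/9 - (40/9)*y + (5/3)*x + (16/9)*y^2 - (4/3)*x*y + (1/4)*x^2
Gamma^k_ij = (1/2) g^{kl} (d_i g_jl + d_j g_il - d_l g_ij), with g^inv = (1/(EG-F^2)) [[G, -F], [-F, E]]
first partials: E_x = 0, E_y = (1/2)*y, F_x = (1/4)*y, F_y = 5/6 - (4/3)*y + (1/4)*x, G_x = 5/3 - (4/3)*y + (1/2)*x, G_y = -40/9 + (32/9)*y - (4/3)*x
D = EG - F^2 = 34/9 - (40/9)*y + (5/3)*x + (73/36)*y^2 - (4/3)*x*y + (1/4)*x^2
expanded: Gamma^x_xx = (G E_x - 2F F_x + F E_y)/(2D), Gamma^x_xy = (G E_y - F G_x)/(2D), Gamma^x_yy = (2G F_y - G G_x - F G_y)/(2D), Gamma^y_xx = (2E F_x - E E_y - F E_x)/(2D), Gamma^y_xy = (E G_x - F E_y)/(2D), Gamma^y_yy = (E G_y - 2F F_y + F G_x)/(2D); substitute and cancel common factors

Answer: Gamma_xxx = 0, Gamma_xxy = 9*y/(9*x^2 - 48*x*y + 60*x + 73*y^2 - 160*y + 136), Gamma_xyy = -24*y/(9*x^2 - 48*x*y + 60*x + 73*y^2 - 160*y + 136), Gamma_yxx = 0, Gamma_yxy = (9*x - 24*y + 30)/(9*x^2 - 48*x*y + 60*x + 73*y^2 - 160*y + 136), Gamma_yyy = (-24*x + 64*y - 80)/(9*x^2 - 48*x*y + 60*x + 73*y^2 - 160*y + 136)


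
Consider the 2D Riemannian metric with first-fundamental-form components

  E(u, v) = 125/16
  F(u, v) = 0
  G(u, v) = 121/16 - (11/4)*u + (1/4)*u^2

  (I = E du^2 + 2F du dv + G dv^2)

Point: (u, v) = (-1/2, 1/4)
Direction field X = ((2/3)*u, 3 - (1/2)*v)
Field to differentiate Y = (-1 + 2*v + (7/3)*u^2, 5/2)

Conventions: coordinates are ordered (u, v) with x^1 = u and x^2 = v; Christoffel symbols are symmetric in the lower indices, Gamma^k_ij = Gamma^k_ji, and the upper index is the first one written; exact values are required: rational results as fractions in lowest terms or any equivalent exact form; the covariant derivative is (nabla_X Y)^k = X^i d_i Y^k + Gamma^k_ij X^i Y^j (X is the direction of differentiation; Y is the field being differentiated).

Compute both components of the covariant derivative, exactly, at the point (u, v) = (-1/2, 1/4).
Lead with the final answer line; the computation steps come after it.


Answer: (nabla_X Y)^u = 7117/900, (nabla_X Y)^v = 19/192

E = 125/16, F = 0, G = 9 at the point
E_u = 0, E_v = 0, F_u = 0, F_v = 0, G_u = -3, G_v = 0
EG - F^2 = 1125/16;  g^inv = (16/1125) * [[9, 0], [0, 125/16]]
first-kind symbols [ij,l] = (1/2)(d_i g_jl + d_j g_il - d_l g_ij): [uu,u] = E_u/2 = 0, [uu,v] = F_u - E_v/2 = 0, [uv,u] = E_v/2 = 0, [uv,v] = G_u/2 = -3/2, [vv,u] = F_v - G_u/2 = 3/2, [vv,v] = G_v/2 = 0
Gamma^u_ij = (G*[ij,u] - F*[ij,v])/(EG - F^2), Gamma^v_ij = (E*[ij,v] - F*[ij,u])/(EG - F^2)
Gamma_uuu = 0, Gamma_uuv = 0, Gamma_uvv = 24/125, Gamma_vuu = 0, Gamma_vuv = -1/6, Gamma_vvv = 0
X = (-1/3, 23/8), Y = (1/12, 5/2) at the point


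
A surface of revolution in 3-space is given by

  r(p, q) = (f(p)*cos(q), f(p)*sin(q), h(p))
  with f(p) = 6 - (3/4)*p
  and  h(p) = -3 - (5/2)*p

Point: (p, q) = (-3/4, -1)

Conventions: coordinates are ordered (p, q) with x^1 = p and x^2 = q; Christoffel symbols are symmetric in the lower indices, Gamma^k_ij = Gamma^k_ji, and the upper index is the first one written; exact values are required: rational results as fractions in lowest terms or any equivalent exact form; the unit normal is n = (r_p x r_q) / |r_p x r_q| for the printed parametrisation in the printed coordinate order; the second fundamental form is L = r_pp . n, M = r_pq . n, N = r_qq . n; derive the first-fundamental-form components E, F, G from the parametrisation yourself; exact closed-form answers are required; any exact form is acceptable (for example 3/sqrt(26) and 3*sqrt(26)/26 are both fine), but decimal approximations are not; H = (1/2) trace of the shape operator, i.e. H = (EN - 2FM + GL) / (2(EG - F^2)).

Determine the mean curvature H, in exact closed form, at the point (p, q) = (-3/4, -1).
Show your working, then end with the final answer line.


f = 105/16, f' = -3/4, f'' = 0, h' = -5/2, h'' = 0
E = 109/16, F = 0, G = 11025/256; answer radicand W^2 = 109/16
unnormalised second-form numerators: l = 0, m = 0, n = -525/32; L = l/sqrt(109/16), and similarly M = m/sqrt(W^2), N = n/sqrt(W^2)
H = (E*n - 2*F*m + G*l) / (2*(EG - F^2)*sqrt(W^2)); E*n - 2*F*m + G*l = -57225/512, EG - F^2 = 1201725/4096, so H = (-4/21)/sqrt(109/16)

Answer: H = -16*sqrt(109)/2289


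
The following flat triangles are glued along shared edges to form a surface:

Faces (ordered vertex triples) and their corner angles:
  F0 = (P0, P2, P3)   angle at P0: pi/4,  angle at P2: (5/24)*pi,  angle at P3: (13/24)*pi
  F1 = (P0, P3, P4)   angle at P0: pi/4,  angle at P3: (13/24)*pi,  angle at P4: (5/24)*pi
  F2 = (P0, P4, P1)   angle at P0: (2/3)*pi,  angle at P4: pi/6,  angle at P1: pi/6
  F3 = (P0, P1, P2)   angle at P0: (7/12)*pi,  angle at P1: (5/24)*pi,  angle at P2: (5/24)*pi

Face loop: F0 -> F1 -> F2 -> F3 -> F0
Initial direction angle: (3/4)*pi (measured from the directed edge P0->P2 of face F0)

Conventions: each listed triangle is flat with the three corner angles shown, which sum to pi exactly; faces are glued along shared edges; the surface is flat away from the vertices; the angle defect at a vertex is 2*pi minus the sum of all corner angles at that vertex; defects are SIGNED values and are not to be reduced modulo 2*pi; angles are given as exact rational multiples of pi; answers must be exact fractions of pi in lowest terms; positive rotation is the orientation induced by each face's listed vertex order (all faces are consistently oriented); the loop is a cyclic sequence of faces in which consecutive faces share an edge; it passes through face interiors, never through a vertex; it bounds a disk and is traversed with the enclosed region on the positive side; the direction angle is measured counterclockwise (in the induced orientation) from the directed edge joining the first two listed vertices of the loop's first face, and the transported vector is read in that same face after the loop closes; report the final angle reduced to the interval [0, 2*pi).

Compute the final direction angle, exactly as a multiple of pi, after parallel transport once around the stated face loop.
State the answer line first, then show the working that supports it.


Answer: final direction angle = pi

enclosed vertex P0: corner angles sum to (7/4)*pi, defect = 2*pi - (7/4)*pi = pi/4
the rotation equals the total enclosed defect, so the final angle is initial + defects (mod 2*pi)
final angle = (3/4)*pi + pi/4 = pi (mod 2*pi)


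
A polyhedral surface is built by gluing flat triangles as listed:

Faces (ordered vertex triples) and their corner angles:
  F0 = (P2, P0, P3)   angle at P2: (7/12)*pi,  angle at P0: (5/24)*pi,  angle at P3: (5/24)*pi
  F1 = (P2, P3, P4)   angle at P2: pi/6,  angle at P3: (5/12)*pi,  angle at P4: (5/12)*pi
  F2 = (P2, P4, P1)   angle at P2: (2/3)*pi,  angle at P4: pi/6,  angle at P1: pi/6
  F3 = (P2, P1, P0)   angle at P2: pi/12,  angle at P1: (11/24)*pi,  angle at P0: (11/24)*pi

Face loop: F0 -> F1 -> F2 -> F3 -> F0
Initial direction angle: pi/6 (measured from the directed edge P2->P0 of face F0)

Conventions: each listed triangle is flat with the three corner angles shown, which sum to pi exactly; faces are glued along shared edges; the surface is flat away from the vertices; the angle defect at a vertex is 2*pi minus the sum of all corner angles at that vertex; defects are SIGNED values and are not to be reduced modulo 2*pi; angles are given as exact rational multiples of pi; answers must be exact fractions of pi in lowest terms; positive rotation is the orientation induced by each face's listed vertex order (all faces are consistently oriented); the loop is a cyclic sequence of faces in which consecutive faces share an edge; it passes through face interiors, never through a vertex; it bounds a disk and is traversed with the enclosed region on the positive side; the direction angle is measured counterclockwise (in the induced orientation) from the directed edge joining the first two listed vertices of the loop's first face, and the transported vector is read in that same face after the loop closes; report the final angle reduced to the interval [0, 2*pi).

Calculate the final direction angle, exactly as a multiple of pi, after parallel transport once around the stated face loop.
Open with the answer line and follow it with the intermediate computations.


Answer: final direction angle = (2/3)*pi

enclosed vertex P2: corner angles sum to (3/2)*pi, defect = 2*pi - (3/2)*pi = pi/2
the final direction is the initial angle plus the enclosed defects, taken mod 2*pi in the induced orientation
final angle = pi/6 + pi/2 = (2/3)*pi (mod 2*pi)


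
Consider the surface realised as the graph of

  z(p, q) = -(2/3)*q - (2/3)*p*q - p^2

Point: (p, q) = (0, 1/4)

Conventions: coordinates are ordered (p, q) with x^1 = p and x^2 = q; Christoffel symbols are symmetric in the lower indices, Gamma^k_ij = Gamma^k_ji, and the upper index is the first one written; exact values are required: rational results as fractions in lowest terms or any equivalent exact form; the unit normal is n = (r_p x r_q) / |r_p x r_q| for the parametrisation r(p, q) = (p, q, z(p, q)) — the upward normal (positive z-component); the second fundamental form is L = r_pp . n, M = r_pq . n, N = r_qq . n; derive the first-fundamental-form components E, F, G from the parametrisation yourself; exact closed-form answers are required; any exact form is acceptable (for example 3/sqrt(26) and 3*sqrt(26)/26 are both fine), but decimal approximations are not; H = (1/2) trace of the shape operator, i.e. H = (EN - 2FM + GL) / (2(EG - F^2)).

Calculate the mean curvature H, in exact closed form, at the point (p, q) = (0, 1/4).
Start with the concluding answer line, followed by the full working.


Answer: H = -296*sqrt(53)/2809

z_p = -1/6, z_q = -2/3, z_pp = -2, z_pq = -2/3, z_qq = 0
E = 37/36, F = 1/9, G = 13/9; answer radicand W^2 = 53/36
unnormalised second-form numerators: l = -2, m = -2/3, n = 0; L = l/sqrt(53/36), and similarly M = m/sqrt(W^2), N = n/sqrt(W^2)
H = (E*n - 2*F*m + G*l) / (2*(EG - F^2)*sqrt(W^2)); E*n - 2*F*m + G*l = -74/27, EG - F^2 = 53/36, so H = (-148/159)/sqrt(53/36)


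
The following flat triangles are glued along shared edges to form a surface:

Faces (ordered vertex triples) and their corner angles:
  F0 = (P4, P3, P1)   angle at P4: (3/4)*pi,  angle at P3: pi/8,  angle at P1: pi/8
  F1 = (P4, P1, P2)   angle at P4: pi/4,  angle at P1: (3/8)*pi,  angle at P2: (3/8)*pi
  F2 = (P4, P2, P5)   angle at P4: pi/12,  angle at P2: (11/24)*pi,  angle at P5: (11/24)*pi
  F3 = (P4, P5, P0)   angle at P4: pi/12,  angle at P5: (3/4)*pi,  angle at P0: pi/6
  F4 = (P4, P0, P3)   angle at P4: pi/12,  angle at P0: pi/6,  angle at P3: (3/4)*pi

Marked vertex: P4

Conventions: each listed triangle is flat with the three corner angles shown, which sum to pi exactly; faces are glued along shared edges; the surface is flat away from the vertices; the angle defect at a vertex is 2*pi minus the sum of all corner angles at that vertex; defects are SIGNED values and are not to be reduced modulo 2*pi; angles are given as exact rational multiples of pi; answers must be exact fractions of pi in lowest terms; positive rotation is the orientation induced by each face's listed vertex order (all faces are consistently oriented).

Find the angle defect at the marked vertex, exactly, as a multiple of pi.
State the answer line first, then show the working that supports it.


Answer: defect(P4) = (3/4)*pi

Sum of corner angles at P4: (5/4)*pi
defect = 2*pi - (5/4)*pi


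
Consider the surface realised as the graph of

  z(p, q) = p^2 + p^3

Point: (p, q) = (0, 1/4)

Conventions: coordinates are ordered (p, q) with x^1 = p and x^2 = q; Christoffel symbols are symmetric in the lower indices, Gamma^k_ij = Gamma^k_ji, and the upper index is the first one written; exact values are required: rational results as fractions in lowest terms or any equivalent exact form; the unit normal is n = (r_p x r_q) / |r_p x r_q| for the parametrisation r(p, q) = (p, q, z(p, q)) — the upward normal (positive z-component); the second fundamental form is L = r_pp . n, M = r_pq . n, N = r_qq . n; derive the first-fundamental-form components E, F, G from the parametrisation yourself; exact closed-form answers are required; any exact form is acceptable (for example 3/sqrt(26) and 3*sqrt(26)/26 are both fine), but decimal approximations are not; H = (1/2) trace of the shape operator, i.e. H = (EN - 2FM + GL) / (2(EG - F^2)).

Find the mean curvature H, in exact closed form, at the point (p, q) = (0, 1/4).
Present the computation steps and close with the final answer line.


z_p = 0, z_q = 0, z_pp = 2, z_pq = 0, z_qq = 0
E = 1, F = 0, G = 1; answer radicand W^2 = 1
unnormalised second-form numerators: l = 2, m = 0, n = 0; L = l/sqrt(1), and similarly M = m/sqrt(W^2), N = n/sqrt(W^2)
H = (E*n - 2*F*m + G*l) / (2*(EG - F^2)*sqrt(W^2)); E*n - 2*F*m + G*l = 2, EG - F^2 = 1, so H = (1)/sqrt(1)

Answer: H = 1


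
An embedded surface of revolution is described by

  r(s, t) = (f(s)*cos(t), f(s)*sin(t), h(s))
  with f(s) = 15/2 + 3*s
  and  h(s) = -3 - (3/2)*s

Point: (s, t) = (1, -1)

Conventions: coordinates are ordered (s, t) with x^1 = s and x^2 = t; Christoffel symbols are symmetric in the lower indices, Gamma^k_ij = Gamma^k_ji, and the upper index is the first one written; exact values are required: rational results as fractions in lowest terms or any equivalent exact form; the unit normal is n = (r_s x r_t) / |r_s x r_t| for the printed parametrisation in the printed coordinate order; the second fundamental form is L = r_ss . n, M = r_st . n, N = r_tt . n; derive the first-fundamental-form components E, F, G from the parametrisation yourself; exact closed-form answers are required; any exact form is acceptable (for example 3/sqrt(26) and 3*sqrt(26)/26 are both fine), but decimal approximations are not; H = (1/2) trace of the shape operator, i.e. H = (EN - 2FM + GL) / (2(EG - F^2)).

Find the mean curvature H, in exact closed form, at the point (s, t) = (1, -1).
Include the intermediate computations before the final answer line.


f = 21/2, f' = 3, f'' = 0, h' = -3/2, h'' = 0
E = 45/4, F = 0, G = 441/4; answer radicand W^2 = 45/4
unnormalised second-form numerators: l = 0, m = 0, n = -63/4; L = l/sqrt(45/4), and similarly M = m/sqrt(W^2), N = n/sqrt(W^2)
H = (E*n - 2*F*m + G*l) / (2*(EG - F^2)*sqrt(W^2)); E*n - 2*F*m + G*l = -2835/16, EG - F^2 = 19845/16, so H = (-1/14)/sqrt(45/4)

Answer: H = -sqrt(5)/105


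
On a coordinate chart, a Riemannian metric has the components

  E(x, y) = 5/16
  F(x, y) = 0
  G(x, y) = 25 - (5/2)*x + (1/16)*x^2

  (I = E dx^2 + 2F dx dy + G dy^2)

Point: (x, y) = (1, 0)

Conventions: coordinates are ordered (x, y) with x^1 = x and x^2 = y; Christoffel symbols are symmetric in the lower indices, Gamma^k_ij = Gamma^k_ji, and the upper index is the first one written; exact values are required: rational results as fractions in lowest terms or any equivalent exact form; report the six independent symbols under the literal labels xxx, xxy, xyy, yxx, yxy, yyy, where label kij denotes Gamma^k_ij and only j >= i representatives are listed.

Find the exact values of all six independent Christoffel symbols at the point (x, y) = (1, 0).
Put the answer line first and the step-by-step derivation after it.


Answer: Gamma_xxx = 0, Gamma_xxy = 0, Gamma_xyy = 19/5, Gamma_yxx = 0, Gamma_yxy = -1/19, Gamma_yyy = 0

E = 5/16, F = 0, G = 361/16 at the point
E_x = 0, E_y = 0, F_x = 0, F_y = 0, G_x = -19/8, G_y = 0
EG - F^2 = 1805/256;  g^inv = (256/1805) * [[361/16, 0], [0, 5/16]]
first-kind symbols [ij,l] = (1/2)(d_i g_jl + d_j g_il - d_l g_ij): [xx,x] = E_x/2 = 0, [xx,y] = F_x - E_y/2 = 0, [xy,x] = E_y/2 = 0, [xy,y] = G_x/2 = -19/16, [yy,x] = F_y - G_x/2 = 19/16, [yy,y] = G_y/2 = 0
Gamma^x_ij = (G*[ij,x] - F*[ij,y])/(EG - F^2), Gamma^y_ij = (E*[ij,y] - F*[ij,x])/(EG - F^2)


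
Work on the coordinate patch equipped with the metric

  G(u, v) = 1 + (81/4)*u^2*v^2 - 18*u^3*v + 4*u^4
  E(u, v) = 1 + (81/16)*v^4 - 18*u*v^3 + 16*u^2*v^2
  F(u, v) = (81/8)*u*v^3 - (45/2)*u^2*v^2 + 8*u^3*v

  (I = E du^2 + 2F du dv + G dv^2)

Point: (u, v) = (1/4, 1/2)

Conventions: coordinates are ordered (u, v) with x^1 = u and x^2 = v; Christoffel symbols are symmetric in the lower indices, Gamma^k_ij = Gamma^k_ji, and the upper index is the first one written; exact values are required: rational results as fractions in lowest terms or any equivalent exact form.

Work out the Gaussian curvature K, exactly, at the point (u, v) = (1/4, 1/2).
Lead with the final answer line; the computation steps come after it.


Answer: K = -62464/23409

E = 257/256, F = 7/256, G = 305/256, EG - F^2 = 153/128 at the point
E_u = -1/4, E_v = 5/32, F_u = -51/64, F_v = 79/128, G_u = 35/32, G_v = 63/64
E_vv = 59/16, F_uv = -69/32, G_uu = -3/8
Using the Brioschi determinant formula for K from the metric derivatives:
M1 = [[-E_vv/2 + F_uv - G_uu/2, E_u/2, F_u - E_v/2], [F_v - G_u/2, E, F], [G_v/2, F, G]] = [[-61/16, -1/8, -7/8], [9/128, 257/256, 7/256], [63/128, 7/256, 305/256]]; det M1 = -8433/2048
M2 = [[0, E_v/2, G_u/2], [E_v/2, E, F], [G_u/2, F, G]] = [[0, 5/64, 35/64], [5/64, 257/256, 7/256], [35/64, 7/256, 305/256]]; det M2 = -625/2048
det M1 - det M2 = -61/16; K = -61/16 / (153/128)^2 = -62464/23409


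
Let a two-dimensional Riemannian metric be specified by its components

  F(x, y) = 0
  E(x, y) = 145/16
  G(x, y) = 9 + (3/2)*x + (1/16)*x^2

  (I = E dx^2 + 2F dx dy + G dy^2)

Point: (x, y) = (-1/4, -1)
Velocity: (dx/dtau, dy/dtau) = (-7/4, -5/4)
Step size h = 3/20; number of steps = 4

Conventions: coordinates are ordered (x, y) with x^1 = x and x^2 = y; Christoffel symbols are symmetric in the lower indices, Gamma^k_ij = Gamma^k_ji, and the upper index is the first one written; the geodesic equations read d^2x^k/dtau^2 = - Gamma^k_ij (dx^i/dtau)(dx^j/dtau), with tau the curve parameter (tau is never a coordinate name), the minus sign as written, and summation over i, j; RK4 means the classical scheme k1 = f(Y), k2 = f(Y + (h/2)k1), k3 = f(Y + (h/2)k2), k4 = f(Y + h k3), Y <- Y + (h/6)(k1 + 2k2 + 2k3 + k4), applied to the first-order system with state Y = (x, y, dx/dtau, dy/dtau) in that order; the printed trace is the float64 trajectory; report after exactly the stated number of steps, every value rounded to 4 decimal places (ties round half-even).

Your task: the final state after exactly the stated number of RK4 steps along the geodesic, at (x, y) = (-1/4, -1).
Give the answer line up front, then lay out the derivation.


Answer: x = -1.2750, y = -1.8223, dx/dtau = -1.6627, dy/dtau = -1.5003

f(Y) = (dx/dtau, dy/dtau, -Gamma^x_ij Y'^i Y'^j, -Gamma^y_ij Y'^i Y'^j) with the Gammas evaluated at the stage position; h = 0.150000; intermediate values shown to 6 dp
step 0: x = -0.2500, y = -1.0000, dx/dtau = -1.7500, dy/dtau = -1.2500
step 1:
  k1: at (x, y) = (-0.250000, -1.000000), (dx/dtau, dy/dtau) = (-1.750000, -1.250000); Gamma_xxx = 0.000000, Gamma_xxy = 0.000000, Gamma_xyy = -0.081034, Gamma_yxx = 0.000000, Gamma_yxy = 0.085106, Gamma_yyy = 0.000000; k1 = (-1.750000, -1.250000, 0.126616, -0.372340)
  k2: at (x, y) = (-0.381250, -1.093750), (dx/dtau, dy/dtau) = (-1.740504, -1.277926); Gamma_xxx = 0.000000, Gamma_xxy = 0.000000, Gamma_xyy = -0.080129, Gamma_yxx = 0.000000, Gamma_yxy = 0.086068, Gamma_yyy = 0.000000; k2 = (-1.740504, -1.277926, 0.130859, -0.382870)
  k3: at (x, y) = (-0.380538, -1.095844), (dx/dtau, dy/dtau) = (-1.740186, -1.278715); Gamma_xxx = 0.000000, Gamma_xxy = 0.000000, Gamma_xyy = -0.080134, Gamma_yxx = 0.000000, Gamma_yxy = 0.086063, Gamma_yyy = 0.000000; k3 = (-1.740186, -1.278715, 0.131028, -0.383013)
  k4: at (x, y) = (-0.511028, -1.191807), (dx/dtau, dy/dtau) = (-1.730346, -1.307452); Gamma_xxx = 0.000000, Gamma_xxy = 0.000000, Gamma_xyy = -0.079234, Gamma_yxx = 0.000000, Gamma_yxy = 0.087040, Gamma_yyy = 0.000000; k4 = (-1.730346, -1.307452, 0.135446, -0.393829)
  Y <- Y + (h/6)(k1 + 2k2 + 2k3 + k4): x = -0.5110, y = -1.1918, dx/dtau = -1.7304, dy/dtau = -1.3074
step 2:
  k1: at (x, y) = (-0.511043, -1.191768), (dx/dtau, dy/dtau) = (-1.730354, -1.307448); Gamma_xxx = 0.000000, Gamma_xxy = 0.000000, Gamma_xyy = -0.079234, Gamma_yxx = 0.000000, Gamma_yxy = 0.087040, Gamma_yyy = 0.000000; k1 = (-1.730354, -1.307448, 0.135445, -0.393830)
  k2: at (x, y) = (-0.640820, -1.289827), (dx/dtau, dy/dtau) = (-1.720196, -1.336986); Gamma_xxx = 0.000000, Gamma_xxy = 0.000000, Gamma_xyy = -0.078339, Gamma_yxx = 0.000000, Gamma_yxy = 0.088035, Gamma_yyy = 0.000000; k2 = (-1.720196, -1.336986, 0.140034, -0.404937)
  k3: at (x, y) = (-0.640058, -1.292042), (dx/dtau, dy/dtau) = (-1.719852, -1.337819); Gamma_xxx = 0.000000, Gamma_xxy = 0.000000, Gamma_xyy = -0.078344, Gamma_yxx = 0.000000, Gamma_yxy = 0.088029, Gamma_yyy = 0.000000; k3 = (-1.719852, -1.337819, 0.140218, -0.405081)
  k4: at (x, y) = (-0.769021, -1.392441), (dx/dtau, dy/dtau) = (-1.709321, -1.368211); Gamma_xxx = 0.000000, Gamma_xxy = 0.000000, Gamma_xyy = -0.077455, Gamma_yxx = 0.000000, Gamma_yxy = 0.089039, Gamma_yyy = 0.000000; k4 = (-1.709321, -1.368211, 0.144996, -0.416475)
  Y <- Y + (h/6)(k1 + 2k2 + 2k3 + k4): x = -0.7690, y = -1.3924, dx/dtau = -1.7093, dy/dtau = -1.3682
step 3:
  k1: at (x, y) = (-0.769037, -1.392400), (dx/dtau, dy/dtau) = (-1.709331, -1.368207); Gamma_xxx = 0.000000, Gamma_xxy = 0.000000, Gamma_xyy = -0.077455, Gamma_yxx = 0.000000, Gamma_yxy = 0.089040, Gamma_yyy = 0.000000; k1 = (-1.709331, -1.368207, 0.144995, -0.416477)
  k2: at (x, y) = (-0.897237, -1.495016), (dx/dtau, dy/dtau) = (-1.698456, -1.399443); Gamma_xxx = 0.000000, Gamma_xxy = 0.000000, Gamma_xyy = -0.076571, Gamma_yxx = 0.000000, Gamma_yxy = 0.090068, Gamma_yyy = 0.000000; k2 = (-1.698456, -1.399443, 0.149959, -0.428162)
  k3: at (x, y) = (-0.896422, -1.497358), (dx/dtau, dy/dtau) = (-1.698084, -1.400319); Gamma_xxx = 0.000000, Gamma_xxy = 0.000000, Gamma_xyy = -0.076576, Gamma_yxx = 0.000000, Gamma_yxy = 0.090061, Gamma_yyy = 0.000000; k3 = (-1.698084, -1.400319, 0.150158, -0.428305)
  k4: at (x, y) = (-1.023750, -1.602448), (dx/dtau, dy/dtau) = (-1.686807, -1.432453); Gamma_xxx = 0.000000, Gamma_xxy = 0.000000, Gamma_xyy = -0.075698, Gamma_yxx = 0.000000, Gamma_yxy = 0.091106, Gamma_yyy = 0.000000; k4 = (-1.686807, -1.432453, 0.155327, -0.440273)
  Y <- Y + (h/6)(k1 + 2k2 + 2k3 + k4): x = -1.0238, y = -1.6024, dx/dtau = -1.6868, dy/dtau = -1.4324
step 4:
  k1: at (x, y) = (-1.023768, -1.602405), (dx/dtau, dy/dtau) = (-1.686817, -1.432449); Gamma_xxx = 0.000000, Gamma_xxy = 0.000000, Gamma_xyy = -0.075698, Gamma_yxx = 0.000000, Gamma_yxy = 0.091106, Gamma_yyy = 0.000000; k1 = (-1.686817, -1.432449, 0.155326, -0.440275)
  k2: at (x, y) = (-1.150279, -1.709838), (dx/dtau, dy/dtau) = (-1.675167, -1.465470); Gamma_xxx = 0.000000, Gamma_xxy = 0.000000, Gamma_xyy = -0.074826, Gamma_yxx = 0.000000, Gamma_yxy = 0.092168, Gamma_yyy = 0.000000; k2 = (-1.675167, -1.465470, 0.160696, -0.452529)
  k3: at (x, y) = (-1.149405, -1.712315), (dx/dtau, dy/dtau) = (-1.674764, -1.466389); Gamma_xxx = 0.000000, Gamma_xxy = 0.000000, Gamma_xyy = -0.074832, Gamma_yxx = 0.000000, Gamma_yxy = 0.092161, Gamma_yyy = 0.000000; k3 = (-1.674764, -1.466389, 0.160910, -0.452667)
  k4: at (x, y) = (-1.274982, -1.822363), (dx/dtau, dy/dtau) = (-1.662680, -1.500349); Gamma_xxx = 0.000000, Gamma_xxy = 0.000000, Gamma_xyy = -0.073966, Gamma_yxx = 0.000000, Gamma_yxy = 0.093240, Gamma_yyy = 0.000000; k4 = (-1.662680, -1.500349, 0.166500, -0.465193)
  Y <- Y + (h/6)(k1 + 2k2 + 2k3 + k4): x = -1.2750, y = -1.8223, dx/dtau = -1.6627, dy/dtau = -1.5003
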